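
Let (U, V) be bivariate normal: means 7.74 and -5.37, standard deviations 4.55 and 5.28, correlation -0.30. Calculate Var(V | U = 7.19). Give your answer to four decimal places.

25.3693

For a bivariate normal, Var(V | U=x) = σ_V²(1 − ρ²).
Var(V | U=7.19) = (5.28)²·(1 − (-0.30)²) = 27.8784·0.91 = 25.3693.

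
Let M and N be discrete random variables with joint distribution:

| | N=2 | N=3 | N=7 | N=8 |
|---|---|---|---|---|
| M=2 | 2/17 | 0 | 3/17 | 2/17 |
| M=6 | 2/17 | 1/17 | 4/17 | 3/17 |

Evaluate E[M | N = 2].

4

P(N = 2) = 4/17.
Σ M·P over the event = 2·(2/17) + 6·(2/17) = 16/17.
E[M | N = 2] = (16/17) / (4/17) = 4.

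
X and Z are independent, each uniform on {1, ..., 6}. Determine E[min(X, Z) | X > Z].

7/3

P(X > Z) = 5/12.
Summing min(X,Z)·P(x,y) over outcomes with X > Z gives 35/36.
E[min(X, Z) | X > Z] = (35/36) / (5/12) = 7/3.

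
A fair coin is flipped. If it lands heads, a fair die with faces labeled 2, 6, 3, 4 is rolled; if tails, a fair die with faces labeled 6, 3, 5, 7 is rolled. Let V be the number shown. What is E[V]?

9/2

E[V | heads] = (2+6+3+4)/4 = 15/4.
E[V | tails] = (6+3+5+7)/4 = 21/4.
E[V] = (1/2)·(15/4) + (1/2)·(21/4) = 9/2.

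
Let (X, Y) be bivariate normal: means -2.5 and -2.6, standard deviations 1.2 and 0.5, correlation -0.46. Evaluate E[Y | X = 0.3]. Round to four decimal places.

-3.1367

E[Y | X=x] = μ_Y + ρ(σ_Y/σ_X)(x − μ_X) for jointly normal variables.
E[Y | X=0.3] = -2.6 + (-0.46)·(0.5/1.2)·(0.3 − (-2.5)) = -2.6 + (-0.19167)·(2.8) = -3.1367.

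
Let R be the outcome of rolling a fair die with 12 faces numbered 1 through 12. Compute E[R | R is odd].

6

Given R is odd, R is equally likely to be any of {1, 3, 5, 7, 9, 11}.
E[R | R is odd] = (1 + 3 + 5 + 7 + 9 + 11) / 6 = 6.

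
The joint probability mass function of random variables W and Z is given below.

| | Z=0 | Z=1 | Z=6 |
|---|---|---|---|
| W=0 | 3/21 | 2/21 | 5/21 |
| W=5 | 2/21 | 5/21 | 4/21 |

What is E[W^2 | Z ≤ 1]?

P(Z ≤ 1) = 4/7.
Σ W^2·P over the event = 0·(3/21) + 0·(2/21) + 25·(2/21) + 25·(5/21) = 25/3.
E[W^2 | Z ≤ 1] = (25/3) / (4/7) = 175/12.

175/12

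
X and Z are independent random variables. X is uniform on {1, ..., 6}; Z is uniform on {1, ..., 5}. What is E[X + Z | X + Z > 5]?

31/4

P(X + Z > 5) = 2/3.
Summing (X+Z)·P(x,y) over outcomes with X + Z > 5 gives 31/6.
E[X + Z | X + Z > 5] = (31/6) / (2/3) = 31/4.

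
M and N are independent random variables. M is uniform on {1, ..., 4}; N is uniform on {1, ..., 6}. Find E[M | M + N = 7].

5/2

Outcomes with M + N = 7: (1,6), (2,5), (3,4), (4,3), each with probability 1/24.
E[M | M + N = 7] = (1 + 2 + 3 + 4) / 4 = 5/2.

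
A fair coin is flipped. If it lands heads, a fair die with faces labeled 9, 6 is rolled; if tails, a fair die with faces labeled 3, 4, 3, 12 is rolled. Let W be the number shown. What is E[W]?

13/2

E[W | heads] = (9+6)/2 = 15/2.
E[W | tails] = (3+4+3+12)/4 = 11/2.
By the law of total expectation,
E[W] = (1/2)·(15/2) + (1/2)·(11/2) = 13/2.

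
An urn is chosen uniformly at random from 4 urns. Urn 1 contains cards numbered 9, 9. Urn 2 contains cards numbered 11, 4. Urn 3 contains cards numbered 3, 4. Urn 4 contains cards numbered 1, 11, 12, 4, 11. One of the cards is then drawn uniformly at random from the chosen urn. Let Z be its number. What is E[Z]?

139/20

E[Z | urn 1] = (9+9)/2 = 9.
E[Z | urn 2] = (11+4)/2 = 15/2.
E[Z | urn 3] = (3+4)/2 = 7/2.
E[Z | urn 4] = (1+11+12+4+11)/5 = 39/5.
E[Z] = (1/4)·(9) + (1/4)·(15/2) + (1/4)·(7/2) + (1/4)·(39/5) = 139/20.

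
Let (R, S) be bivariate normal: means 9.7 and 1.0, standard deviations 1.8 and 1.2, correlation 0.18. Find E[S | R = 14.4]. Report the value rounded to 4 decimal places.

1.5640

E[S | R=x] = μ_S + ρ(σ_S/σ_R)(x − μ_R) for jointly normal variables.
E[S | R=14.4] = 1.0 + (0.18)·(1.2/1.8)·(14.4 − (9.7)) = 1.0 + (0.12)·(4.7) = 1.5640.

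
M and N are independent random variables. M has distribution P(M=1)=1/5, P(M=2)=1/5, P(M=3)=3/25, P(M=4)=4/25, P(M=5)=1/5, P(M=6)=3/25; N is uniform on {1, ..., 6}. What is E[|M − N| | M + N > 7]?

97/58

P(M + N > 7) = 29/75.
Summing |M−N|·P(x,y) over outcomes with M + N > 7 gives 97/150.
E[|M − N| | M + N > 7] = (97/150) / (29/75) = 97/58.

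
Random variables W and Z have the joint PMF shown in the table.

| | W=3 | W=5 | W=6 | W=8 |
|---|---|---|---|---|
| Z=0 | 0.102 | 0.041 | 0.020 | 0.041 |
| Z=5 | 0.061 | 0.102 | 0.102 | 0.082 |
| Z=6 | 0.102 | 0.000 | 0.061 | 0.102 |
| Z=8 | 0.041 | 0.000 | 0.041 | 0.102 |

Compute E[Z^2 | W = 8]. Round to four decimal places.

P(W = 8) = 0.327.
Σ Z^2·P over the event = 0·(0.041) + 25·(0.082) + 36·(0.102) + 64·(0.102) = 12.250.
E[Z^2 | W = 8] = (12.250) / (0.327) = 37.4618.

37.4618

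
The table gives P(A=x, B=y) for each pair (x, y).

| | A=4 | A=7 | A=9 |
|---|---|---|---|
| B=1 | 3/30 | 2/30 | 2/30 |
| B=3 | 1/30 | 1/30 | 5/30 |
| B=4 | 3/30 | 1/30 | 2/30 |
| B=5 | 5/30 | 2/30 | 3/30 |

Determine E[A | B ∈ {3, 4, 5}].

P(B ∈ {3, 4, 5}) = 23/30.
Summing A·P(A=x,B=y) over the conditioning event gives 77/15.
E[A | B ∈ {3, 4, 5}] = (77/15) / (23/30) = 154/23.

154/23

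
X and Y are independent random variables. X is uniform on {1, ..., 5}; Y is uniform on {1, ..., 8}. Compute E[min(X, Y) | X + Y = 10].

7/2

Outcomes with X + Y = 10: (2,8), (3,7), (4,6), (5,5), each with probability 1/40.
E[min(X, Y) | X + Y = 10] = (2 + 3 + 4 + 5) / 4 = 7/2.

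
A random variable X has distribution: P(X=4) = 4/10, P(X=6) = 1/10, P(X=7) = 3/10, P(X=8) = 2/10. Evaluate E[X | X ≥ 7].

P(X ≥ 7) = 1/2.
Σ over the event: 7·3/10 + 8·1/5 = 37/10.
E[X | X ≥ 7] = (37/10) / (1/2) = 37/5.

37/5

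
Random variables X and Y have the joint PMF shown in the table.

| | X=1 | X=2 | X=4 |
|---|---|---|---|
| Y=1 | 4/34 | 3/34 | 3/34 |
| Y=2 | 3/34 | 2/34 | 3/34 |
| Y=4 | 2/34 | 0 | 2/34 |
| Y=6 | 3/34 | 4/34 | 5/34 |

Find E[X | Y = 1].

11/5

P(Y = 1) = 5/17.
Summing X·P(X=x,Y=y) over the conditioning event gives 11/17.
E[X | Y = 1] = (11/17) / (5/17) = 11/5.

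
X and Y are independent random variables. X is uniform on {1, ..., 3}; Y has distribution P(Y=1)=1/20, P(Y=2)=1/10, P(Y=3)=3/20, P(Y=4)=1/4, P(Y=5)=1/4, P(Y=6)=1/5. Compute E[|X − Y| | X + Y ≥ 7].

26/9

P(X + Y ≥ 7) = 9/20.
Summing |X−Y|·P(x,y) over outcomes with X + Y ≥ 7 gives 13/10.
E[|X − Y| | X + Y ≥ 7] = (13/10) / (9/20) = 26/9.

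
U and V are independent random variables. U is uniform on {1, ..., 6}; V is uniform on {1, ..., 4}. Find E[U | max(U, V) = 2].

Outcomes with max(U, V) = 2: (1,2), (2,1), (2,2), each with probability 1/24.
E[U | max(U, V) = 2] = (1 + 2 + 2) / 3 = 5/3.

5/3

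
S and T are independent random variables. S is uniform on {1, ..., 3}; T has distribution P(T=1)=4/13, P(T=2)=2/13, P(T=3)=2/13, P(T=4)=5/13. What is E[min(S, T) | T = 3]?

P(T = 3) = 2/13.
Summing min(S,T)·P(x,y) over outcomes with T = 3 gives 4/13.
E[min(S, T) | T = 3] = (4/13) / (2/13) = 2.

2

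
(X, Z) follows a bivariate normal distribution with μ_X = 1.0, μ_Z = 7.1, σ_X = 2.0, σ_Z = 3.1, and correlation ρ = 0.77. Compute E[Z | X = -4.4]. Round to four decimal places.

0.6551

The regression of Z on X has slope ρ·σ_Z/σ_X and passes through (μ_X, μ_Z).
E[Z | X=-4.4] = 7.1 + (0.77)·(3.1/2.0)·(-4.4 − (1.0)) = 7.1 + (1.1935)·(-5.4) = 0.6551.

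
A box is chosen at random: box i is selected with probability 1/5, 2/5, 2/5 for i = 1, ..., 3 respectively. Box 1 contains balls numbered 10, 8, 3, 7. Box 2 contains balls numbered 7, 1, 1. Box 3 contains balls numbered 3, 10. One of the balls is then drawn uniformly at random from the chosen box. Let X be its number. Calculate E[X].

E[X | box 1] = (10+8+3+7)/4 = 7.
E[X | box 2] = (7+1+1)/3 = 3.
E[X | box 3] = (3+10)/2 = 13/2.
E[X] = (1/5)·(7) + (2/5)·(3) + (2/5)·(13/2) = 26/5.

26/5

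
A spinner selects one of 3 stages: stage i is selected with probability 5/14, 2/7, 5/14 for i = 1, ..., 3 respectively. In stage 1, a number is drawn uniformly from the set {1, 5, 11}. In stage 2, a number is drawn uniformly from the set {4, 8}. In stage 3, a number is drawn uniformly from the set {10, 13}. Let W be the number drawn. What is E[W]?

659/84

E[W | stage 1] = (1+5+11)/3 = 17/3.
E[W | stage 2] = (4+8)/2 = 6.
E[W | stage 3] = (10+13)/2 = 23/2.
E[W] = (5/14)·(17/3) + (2/7)·(6) + (5/14)·(23/2) = 659/84.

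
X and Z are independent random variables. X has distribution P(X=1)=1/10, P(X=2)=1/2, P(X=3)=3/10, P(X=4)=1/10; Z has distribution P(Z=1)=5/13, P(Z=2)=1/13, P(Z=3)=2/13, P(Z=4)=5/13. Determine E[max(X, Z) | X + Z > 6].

4

P(X + Z > 6) = 11/65.
Summing max(X,Z)·P(x,y) over outcomes with X + Z > 6 gives 44/65.
E[max(X, Z) | X + Z > 6] = (44/65) / (11/65) = 4.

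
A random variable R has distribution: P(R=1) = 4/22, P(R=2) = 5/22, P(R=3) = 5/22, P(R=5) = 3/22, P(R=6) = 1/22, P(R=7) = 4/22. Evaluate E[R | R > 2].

64/13

P(R > 2) = 13/22.
Σ over the event: 3·5/22 + 5·3/22 + 6·1/22 + 7·2/11 = 32/11.
E[R | R > 2] = (32/11) / (13/22) = 64/13.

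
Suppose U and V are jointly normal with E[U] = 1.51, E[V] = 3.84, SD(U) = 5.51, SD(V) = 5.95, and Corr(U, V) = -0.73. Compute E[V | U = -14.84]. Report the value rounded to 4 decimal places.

16.7286

For a bivariate normal, E[V | U=x] = μ_V + ρ·(σ_V/σ_U)·(x − μ_U).
E[V | U=-14.84] = 3.84 + (-0.73)·(5.95/5.51)·(-14.84 − (1.51)) = 3.84 + (-0.788294)·(-16.35) = 16.7286.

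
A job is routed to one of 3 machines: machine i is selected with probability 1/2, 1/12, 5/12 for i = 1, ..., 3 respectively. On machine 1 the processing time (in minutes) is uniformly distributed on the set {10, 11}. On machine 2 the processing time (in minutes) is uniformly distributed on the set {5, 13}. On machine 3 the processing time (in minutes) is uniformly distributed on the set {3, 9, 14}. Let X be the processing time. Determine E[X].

E[X | machine 1] = (10+11)/2 = 21/2.
E[X | machine 2] = (5+13)/2 = 9.
E[X | machine 3] = (3+9+14)/3 = 26/3.
E[X] = (1/2)·(21/2) + (1/12)·(9) + (5/12)·(26/3) = 173/18.

173/18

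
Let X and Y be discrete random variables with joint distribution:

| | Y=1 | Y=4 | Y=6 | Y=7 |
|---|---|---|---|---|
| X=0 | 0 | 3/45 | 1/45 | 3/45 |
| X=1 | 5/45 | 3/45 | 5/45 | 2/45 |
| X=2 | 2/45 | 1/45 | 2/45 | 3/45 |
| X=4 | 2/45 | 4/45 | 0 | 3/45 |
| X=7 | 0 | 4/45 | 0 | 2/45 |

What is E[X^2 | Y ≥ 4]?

110/9

P(Y ≥ 4) = 4/5.
Summing X^2·P(X=x,Y=y) over the conditioning event gives 88/9.
E[X^2 | Y ≥ 4] = (88/9) / (4/5) = 110/9.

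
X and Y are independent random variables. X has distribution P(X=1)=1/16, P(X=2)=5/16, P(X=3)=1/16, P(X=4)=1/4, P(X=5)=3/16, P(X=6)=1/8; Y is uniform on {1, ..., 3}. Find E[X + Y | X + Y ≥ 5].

P(X + Y ≥ 5) = 17/24.
Summing (X+Y)·P(x,y) over outcomes with X + Y ≥ 5 gives 73/16.
E[X + Y | X + Y ≥ 5] = (73/16) / (17/24) = 219/34.

219/34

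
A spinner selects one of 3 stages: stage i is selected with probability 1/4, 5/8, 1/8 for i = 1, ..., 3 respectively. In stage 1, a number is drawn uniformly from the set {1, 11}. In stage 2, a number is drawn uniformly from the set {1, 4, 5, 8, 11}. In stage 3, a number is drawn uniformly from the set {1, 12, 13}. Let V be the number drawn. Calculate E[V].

149/24

E[V | stage 1] = (1+11)/2 = 6.
E[V | stage 2] = (1+4+5+8+11)/5 = 29/5.
E[V | stage 3] = (1+12+13)/3 = 26/3.
By the law of total expectation,
E[V] = (1/4)·(6) + (5/8)·(29/5) + (1/8)·(26/3) = 149/24.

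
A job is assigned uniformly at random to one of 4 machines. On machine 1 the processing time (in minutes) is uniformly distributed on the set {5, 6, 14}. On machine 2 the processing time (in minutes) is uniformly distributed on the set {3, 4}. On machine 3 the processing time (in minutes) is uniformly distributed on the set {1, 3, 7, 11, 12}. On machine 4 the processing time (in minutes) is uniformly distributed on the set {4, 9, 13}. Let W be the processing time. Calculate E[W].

E[W | machine 1] = (5+6+14)/3 = 25/3.
E[W | machine 2] = (3+4)/2 = 7/2.
E[W | machine 3] = (1+3+7+11+12)/5 = 34/5.
E[W | machine 4] = (4+9+13)/3 = 26/3.
By the law of total expectation,
E[W] = (1/4)·(25/3) + (1/4)·(7/2) + (1/4)·(34/5) + (1/4)·(26/3) = 273/40.

273/40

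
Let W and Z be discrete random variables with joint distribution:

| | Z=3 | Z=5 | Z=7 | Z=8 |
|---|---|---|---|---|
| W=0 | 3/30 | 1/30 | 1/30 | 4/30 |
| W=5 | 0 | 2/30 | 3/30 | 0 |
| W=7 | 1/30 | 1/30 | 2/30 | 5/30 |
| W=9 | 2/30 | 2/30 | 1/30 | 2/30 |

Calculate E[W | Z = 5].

P(Z = 5) = 1/5.
Σ W·P over the event = 0·(1/30) + 5·(2/30) + 7·(1/30) + 9·(2/30) = 7/6.
E[W | Z = 5] = (7/6) / (1/5) = 35/6.

35/6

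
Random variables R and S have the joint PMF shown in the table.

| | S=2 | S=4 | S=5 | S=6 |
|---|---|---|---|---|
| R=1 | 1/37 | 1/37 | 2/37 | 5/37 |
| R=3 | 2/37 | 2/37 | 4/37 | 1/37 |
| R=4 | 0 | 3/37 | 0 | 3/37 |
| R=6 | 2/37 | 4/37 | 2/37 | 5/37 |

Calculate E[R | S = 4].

43/10

P(S = 4) = 10/37.
Σ R·P over the event = 1·(1/37) + 3·(2/37) + 4·(3/37) + 6·(4/37) = 43/37.
E[R | S = 4] = (43/37) / (10/37) = 43/10.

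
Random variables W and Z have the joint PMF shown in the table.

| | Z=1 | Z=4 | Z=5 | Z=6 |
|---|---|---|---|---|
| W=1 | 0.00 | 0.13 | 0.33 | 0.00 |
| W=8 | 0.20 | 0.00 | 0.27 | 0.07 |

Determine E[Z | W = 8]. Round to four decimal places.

3.6481

P(W = 8) = 0.54.
Σ Z·P over the event = 1·(0.20) + 5·(0.27) + 6·(0.07) = 1.97.
E[Z | W = 8] = (1.97) / (0.54) = 3.6481.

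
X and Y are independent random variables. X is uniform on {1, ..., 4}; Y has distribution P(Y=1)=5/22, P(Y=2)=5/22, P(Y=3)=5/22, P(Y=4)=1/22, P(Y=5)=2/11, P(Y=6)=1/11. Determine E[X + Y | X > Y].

P(X > Y) = 15/44.
Summing (X+Y)·P(x,y) over outcomes with X > Y gives 75/44.
E[X + Y | X > Y] = (75/44) / (15/44) = 5.

5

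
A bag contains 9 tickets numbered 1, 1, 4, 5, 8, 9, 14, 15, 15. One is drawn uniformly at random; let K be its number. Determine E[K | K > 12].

P(K > 12) = 1/3.
Σ over the event: 14·1/9 + 15·2/9 = 44/9.
E[K | K > 12] = (44/9) / (1/3) = 44/3.

44/3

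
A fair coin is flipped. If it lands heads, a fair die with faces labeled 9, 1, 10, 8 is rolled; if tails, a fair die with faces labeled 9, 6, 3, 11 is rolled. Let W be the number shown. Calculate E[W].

E[W | heads] = (9+1+10+8)/4 = 7.
E[W | tails] = (9+6+3+11)/4 = 29/4.
By the law of total expectation,
E[W] = (1/2)·(7) + (1/2)·(29/4) = 57/8.

57/8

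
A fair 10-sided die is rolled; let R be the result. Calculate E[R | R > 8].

Given R > 8, R is equally likely to be any of {9, 10}.
E[R | R > 8] = (9 + 10) / 2 = 19/2.

19/2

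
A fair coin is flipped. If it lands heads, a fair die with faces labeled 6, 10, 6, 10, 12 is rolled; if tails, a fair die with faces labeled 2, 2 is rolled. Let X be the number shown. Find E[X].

27/5

E[X | heads] = (6+10+6+10+12)/5 = 44/5.
E[X | tails] = (2+2)/2 = 2.
E[X] = (1/2)·(44/5) + (1/2)·(2) = 27/5.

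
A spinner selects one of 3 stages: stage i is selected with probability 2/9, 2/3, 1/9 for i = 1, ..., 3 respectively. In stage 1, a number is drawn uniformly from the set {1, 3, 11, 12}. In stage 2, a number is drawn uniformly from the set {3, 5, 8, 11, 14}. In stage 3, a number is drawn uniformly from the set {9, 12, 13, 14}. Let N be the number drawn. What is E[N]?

83/10

E[N | stage 1] = (1+3+11+12)/4 = 27/4.
E[N | stage 2] = (3+5+8+11+14)/5 = 41/5.
E[N | stage 3] = (9+12+13+14)/4 = 12.
E[N] = (2/9)·(27/4) + (2/3)·(41/5) + (1/9)·(12) = 83/10.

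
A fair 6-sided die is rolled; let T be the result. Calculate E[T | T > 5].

Given T > 5, T is equally likely to be any of {6}.
E[T | T > 5] = (6) / 1 = 6.

6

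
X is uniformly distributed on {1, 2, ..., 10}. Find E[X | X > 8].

19/2

Given X > 8, X is equally likely to be any of {9, 10}.
E[X | X > 8] = (9 + 10) / 2 = 19/2.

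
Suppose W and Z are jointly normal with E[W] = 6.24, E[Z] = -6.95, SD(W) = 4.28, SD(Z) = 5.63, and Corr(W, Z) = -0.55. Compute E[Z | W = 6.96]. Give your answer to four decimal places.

For a bivariate normal, E[Z | W=x] = μ_Z + ρ·(σ_Z/σ_W)·(x − μ_W).
E[Z | W=6.96] = -6.95 + (-0.55)·(5.63/4.28)·(6.96 − (6.24)) = -6.95 + (-0.72348)·(0.72) = -7.4709.

-7.4709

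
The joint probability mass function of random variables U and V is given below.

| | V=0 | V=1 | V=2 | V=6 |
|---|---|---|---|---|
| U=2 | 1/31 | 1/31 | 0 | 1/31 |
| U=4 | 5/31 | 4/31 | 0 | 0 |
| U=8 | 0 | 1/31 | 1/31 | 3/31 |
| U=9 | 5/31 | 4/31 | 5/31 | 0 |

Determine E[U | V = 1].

P(V = 1) = 10/31.
Σ U·P over the event = 2·(1/31) + 4·(4/31) + 8·(1/31) + 9·(4/31) = 2.
E[U | V = 1] = (2) / (10/31) = 31/5.

31/5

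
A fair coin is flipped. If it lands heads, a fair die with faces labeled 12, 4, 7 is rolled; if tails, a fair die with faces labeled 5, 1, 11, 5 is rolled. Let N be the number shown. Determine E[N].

E[N | heads] = (12+4+7)/3 = 23/3.
E[N | tails] = (5+1+11+5)/4 = 11/2.
By the law of total expectation,
E[N] = (1/2)·(23/3) + (1/2)·(11/2) = 79/12.

79/12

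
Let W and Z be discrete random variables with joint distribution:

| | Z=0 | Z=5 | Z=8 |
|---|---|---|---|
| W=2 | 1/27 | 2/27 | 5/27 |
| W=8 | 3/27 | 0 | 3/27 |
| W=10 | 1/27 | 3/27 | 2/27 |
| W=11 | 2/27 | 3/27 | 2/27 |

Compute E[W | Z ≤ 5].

25/3

P(Z ≤ 5) = 5/9.
Summing W·P(W=x,Z=y) over the conditioning event gives 125/27.
E[W | Z ≤ 5] = (125/27) / (5/9) = 25/3.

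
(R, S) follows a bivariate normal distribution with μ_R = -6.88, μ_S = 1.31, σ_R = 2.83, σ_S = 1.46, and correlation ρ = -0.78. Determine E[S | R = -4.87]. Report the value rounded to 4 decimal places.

0.5012

For a bivariate normal, E[S | R=x] = μ_S + ρ·(σ_S/σ_R)·(x − μ_R).
E[S | R=-4.87] = 1.31 + (-0.78)·(1.46/2.83)·(-4.87 − (-6.88)) = 1.31 + (-0.4024)·(2.01) = 0.5012.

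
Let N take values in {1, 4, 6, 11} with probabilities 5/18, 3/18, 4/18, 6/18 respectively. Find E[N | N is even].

36/7

P(N is even) = 7/18.
Σ over the event: 4·1/6 + 6·2/9 = 2.
E[N | N is even] = (2) / (7/18) = 36/7.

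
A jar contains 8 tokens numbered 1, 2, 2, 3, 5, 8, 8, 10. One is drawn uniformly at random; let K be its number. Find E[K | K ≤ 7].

P(K ≤ 7) = 5/8.
Σ over the event: 1·1/8 + 2·1/4 + 3·1/8 + 5·1/8 = 13/8.
E[K | K ≤ 7] = (13/8) / (5/8) = 13/5.

13/5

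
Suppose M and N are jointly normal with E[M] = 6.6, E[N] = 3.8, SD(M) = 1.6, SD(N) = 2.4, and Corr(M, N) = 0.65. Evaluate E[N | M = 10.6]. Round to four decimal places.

7.7000

E[N | M=x] = μ_N + ρ(σ_N/σ_M)(x − μ_M) for jointly normal variables.
E[N | M=10.6] = 3.8 + (0.65)·(2.4/1.6)·(10.6 − (6.6)) = 3.8 + (0.975)·(4) = 7.7000.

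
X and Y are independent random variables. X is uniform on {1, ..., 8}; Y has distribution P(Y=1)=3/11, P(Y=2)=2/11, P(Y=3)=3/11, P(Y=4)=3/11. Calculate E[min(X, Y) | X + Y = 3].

1

P(X + Y = 3) = 5/88.
Summing min(X,Y)·P(x,y) over outcomes with X + Y = 3 gives 5/88.
E[min(X, Y) | X + Y = 3] = (5/88) / (5/88) = 1.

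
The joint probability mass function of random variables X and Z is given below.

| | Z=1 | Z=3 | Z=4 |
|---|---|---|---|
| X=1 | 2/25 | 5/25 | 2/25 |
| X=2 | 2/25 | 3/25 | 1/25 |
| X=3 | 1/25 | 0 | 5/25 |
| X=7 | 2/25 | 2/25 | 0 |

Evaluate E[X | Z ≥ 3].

22/9

P(Z ≥ 3) = 18/25.
Σ X·P over the event = 1·(5/25) + 1·(2/25) + 2·(3/25) + 2·(1/25) + 3·(5/25) + 7·(2/25) = 44/25.
E[X | Z ≥ 3] = (44/25) / (18/25) = 22/9.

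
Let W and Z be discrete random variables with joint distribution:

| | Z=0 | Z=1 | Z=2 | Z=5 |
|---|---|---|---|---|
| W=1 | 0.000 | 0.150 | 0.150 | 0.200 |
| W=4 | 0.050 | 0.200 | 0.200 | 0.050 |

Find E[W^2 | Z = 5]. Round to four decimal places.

P(Z = 5) = 0.250.
Σ W^2·P over the event = 1·(0.200) + 16·(0.050) = 1.000.
E[W^2 | Z = 5] = (1.000) / (0.250) = 4.0000.

4.0000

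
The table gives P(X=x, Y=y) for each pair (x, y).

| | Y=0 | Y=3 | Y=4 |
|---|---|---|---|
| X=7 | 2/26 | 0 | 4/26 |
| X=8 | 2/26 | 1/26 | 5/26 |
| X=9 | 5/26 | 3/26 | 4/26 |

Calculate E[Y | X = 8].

23/8

P(X = 8) = 4/13.
Σ Y·P over the event = 0·(2/26) + 3·(1/26) + 4·(5/26) = 23/26.
E[Y | X = 8] = (23/26) / (4/13) = 23/8.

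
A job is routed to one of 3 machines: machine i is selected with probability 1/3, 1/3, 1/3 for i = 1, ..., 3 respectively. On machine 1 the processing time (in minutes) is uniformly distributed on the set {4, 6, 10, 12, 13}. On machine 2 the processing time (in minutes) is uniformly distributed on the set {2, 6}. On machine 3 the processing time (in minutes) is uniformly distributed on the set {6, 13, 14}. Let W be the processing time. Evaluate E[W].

8

E[W | machine 1] = (4+6+10+12+13)/5 = 9.
E[W | machine 2] = (2+6)/2 = 4.
E[W | machine 3] = (6+13+14)/3 = 11.
E[W] = (1/3)·(9) + (1/3)·(4) + (1/3)·(11) = 8.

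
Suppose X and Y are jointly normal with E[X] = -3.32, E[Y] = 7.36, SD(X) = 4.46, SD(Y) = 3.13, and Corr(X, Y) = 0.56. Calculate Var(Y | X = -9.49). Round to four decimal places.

For a bivariate normal, Var(Y | X=x) = σ_Y²(1 − ρ²).
Var(Y | X=-9.49) = (3.13)²·(1 − (0.56)²) = 9.7969·0.6864 = 6.7246.

6.7246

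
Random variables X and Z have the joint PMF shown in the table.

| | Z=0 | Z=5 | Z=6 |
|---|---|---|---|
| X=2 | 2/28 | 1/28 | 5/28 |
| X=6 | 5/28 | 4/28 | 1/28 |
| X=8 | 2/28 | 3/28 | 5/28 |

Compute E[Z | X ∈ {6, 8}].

71/20

P(X ∈ {6, 8}) = 5/7.
Σ Z·P over the event = 0·(5/28) + 5·(4/28) + 6·(1/28) + 0·(2/28) + 5·(3/28) + 6·(5/28) = 71/28.
E[Z | X ∈ {6, 8}] = (71/28) / (5/7) = 71/20.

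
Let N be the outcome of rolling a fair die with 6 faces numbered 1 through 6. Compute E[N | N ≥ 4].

Given N ≥ 4, N is equally likely to be any of {4, 5, 6}.
E[N | N ≥ 4] = (4 + 5 + 6) / 3 = 5.

5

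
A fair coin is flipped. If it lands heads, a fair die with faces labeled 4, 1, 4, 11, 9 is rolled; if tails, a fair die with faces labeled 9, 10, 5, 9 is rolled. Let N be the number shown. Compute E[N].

281/40

E[N | heads] = (4+1+4+11+9)/5 = 29/5.
E[N | tails] = (9+10+5+9)/4 = 33/4.
By the law of total expectation,
E[N] = (1/2)·(29/5) + (1/2)·(33/4) = 281/40.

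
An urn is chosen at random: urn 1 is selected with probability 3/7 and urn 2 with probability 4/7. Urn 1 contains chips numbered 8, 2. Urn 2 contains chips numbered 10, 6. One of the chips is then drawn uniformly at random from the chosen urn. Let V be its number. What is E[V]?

E[V | urn 1] = (8+2)/2 = 5.
E[V | urn 2] = (10+6)/2 = 8.
By the law of total expectation,
E[V] = (3/7)·(5) + (4/7)·(8) = 47/7.

47/7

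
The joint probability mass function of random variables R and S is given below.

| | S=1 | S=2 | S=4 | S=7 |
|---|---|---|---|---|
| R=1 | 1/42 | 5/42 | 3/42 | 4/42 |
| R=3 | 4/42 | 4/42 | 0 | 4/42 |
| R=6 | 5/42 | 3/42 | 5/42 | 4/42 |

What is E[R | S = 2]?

35/12

P(S = 2) = 2/7.
Σ R·P over the event = 1·(5/42) + 3·(4/42) + 6·(3/42) = 5/6.
E[R | S = 2] = (5/6) / (2/7) = 35/12.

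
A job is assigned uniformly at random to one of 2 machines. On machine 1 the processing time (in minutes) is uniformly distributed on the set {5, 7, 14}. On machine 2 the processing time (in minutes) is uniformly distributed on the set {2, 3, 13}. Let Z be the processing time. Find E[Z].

E[Z | machine 1] = (5+7+14)/3 = 26/3.
E[Z | machine 2] = (2+3+13)/3 = 6.
E[Z] = (1/2)·(26/3) + (1/2)·(6) = 22/3.

22/3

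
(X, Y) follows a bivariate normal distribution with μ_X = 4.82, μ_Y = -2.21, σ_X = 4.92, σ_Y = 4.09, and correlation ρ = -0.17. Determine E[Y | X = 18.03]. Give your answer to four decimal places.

E[Y | X=x] = μ_Y + ρ(σ_Y/σ_X)(x − μ_X) for jointly normal variables.
E[Y | X=18.03] = -2.21 + (-0.17)·(4.09/4.92)·(18.03 − (4.82)) = -2.21 + (-0.141321)·(13.21) = -4.0769.

-4.0769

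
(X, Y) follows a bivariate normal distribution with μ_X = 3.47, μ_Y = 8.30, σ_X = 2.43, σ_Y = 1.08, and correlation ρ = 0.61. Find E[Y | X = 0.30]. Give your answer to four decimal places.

7.4406

The regression of Y on X has slope ρ·σ_Y/σ_X and passes through (μ_X, μ_Y).
E[Y | X=0.30] = 8.30 + (0.61)·(1.08/2.43)·(0.30 − (3.47)) = 8.30 + (0.27111)·(-3.17) = 7.4406.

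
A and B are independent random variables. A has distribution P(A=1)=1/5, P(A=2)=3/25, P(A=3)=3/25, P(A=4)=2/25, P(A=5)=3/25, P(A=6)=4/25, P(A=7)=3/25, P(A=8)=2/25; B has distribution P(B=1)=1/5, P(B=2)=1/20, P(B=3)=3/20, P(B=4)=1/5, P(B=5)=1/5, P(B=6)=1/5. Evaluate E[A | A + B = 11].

144/23

P(A + B = 11) = 23/250.
Summing A·P(x,y) over outcomes with A + B = 11 gives 72/125.
E[A | A + B = 11] = (72/125) / (23/250) = 144/23.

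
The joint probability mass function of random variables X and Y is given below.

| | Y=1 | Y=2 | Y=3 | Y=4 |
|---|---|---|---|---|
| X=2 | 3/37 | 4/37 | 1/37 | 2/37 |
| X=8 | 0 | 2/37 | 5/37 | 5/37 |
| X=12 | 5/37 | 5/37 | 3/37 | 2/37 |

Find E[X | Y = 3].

26/3

P(Y = 3) = 9/37.
Σ X·P over the event = 2·(1/37) + 8·(5/37) + 12·(3/37) = 78/37.
E[X | Y = 3] = (78/37) / (9/37) = 26/3.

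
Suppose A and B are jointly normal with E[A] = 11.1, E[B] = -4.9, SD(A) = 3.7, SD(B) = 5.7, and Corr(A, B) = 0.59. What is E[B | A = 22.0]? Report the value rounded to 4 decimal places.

For a bivariate normal, E[B | A=x] = μ_B + ρ·(σ_B/σ_A)·(x − μ_A).
E[B | A=22.0] = -4.9 + (0.59)·(5.7/3.7)·(22.0 − (11.1)) = -4.9 + (0.90892)·(10.9) = 5.0072.

5.0072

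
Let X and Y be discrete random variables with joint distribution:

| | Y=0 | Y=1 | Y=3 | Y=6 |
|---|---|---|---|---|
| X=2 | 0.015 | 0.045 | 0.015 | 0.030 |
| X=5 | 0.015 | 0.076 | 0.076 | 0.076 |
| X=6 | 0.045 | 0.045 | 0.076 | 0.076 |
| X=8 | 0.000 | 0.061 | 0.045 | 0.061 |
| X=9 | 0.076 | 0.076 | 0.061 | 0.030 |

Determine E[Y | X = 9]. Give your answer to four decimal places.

P(X = 9) = 0.243.
Σ Y·P over the event = 0·(0.076) + 1·(0.076) + 3·(0.061) + 6·(0.030) = 0.439.
E[Y | X = 9] = (0.439) / (0.243) = 1.8066.

1.8066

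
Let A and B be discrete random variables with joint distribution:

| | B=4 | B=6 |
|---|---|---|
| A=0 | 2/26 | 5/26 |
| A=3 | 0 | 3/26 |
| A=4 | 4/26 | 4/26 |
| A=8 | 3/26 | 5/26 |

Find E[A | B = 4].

40/9

P(B = 4) = 9/26.
Σ A·P over the event = 0·(2/26) + 4·(4/26) + 8·(3/26) = 20/13.
E[A | B = 4] = (20/13) / (9/26) = 40/9.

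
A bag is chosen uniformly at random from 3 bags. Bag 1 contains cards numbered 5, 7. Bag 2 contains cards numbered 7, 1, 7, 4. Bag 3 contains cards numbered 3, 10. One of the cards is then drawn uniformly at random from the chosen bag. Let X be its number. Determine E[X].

E[X | bag 1] = (5+7)/2 = 6.
E[X | bag 2] = (7+1+7+4)/4 = 19/4.
E[X | bag 3] = (3+10)/2 = 13/2.
E[X] = (1/3)·(6) + (1/3)·(19/4) + (1/3)·(13/2) = 23/4.

23/4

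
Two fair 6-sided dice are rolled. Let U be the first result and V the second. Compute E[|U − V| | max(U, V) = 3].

6/5

Outcomes with max(U, V) = 3: (1,3), (2,3), (3,1), (3,2), (3,3), each with probability 1/36.
E[|U − V| | max(U, V) = 3] = (2 + 1 + 2 + 1 + 0) / 5 = 6/5.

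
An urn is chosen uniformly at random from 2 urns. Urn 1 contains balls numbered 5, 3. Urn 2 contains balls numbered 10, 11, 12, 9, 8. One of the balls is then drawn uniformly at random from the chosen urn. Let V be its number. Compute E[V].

E[V | urn 1] = (5+3)/2 = 4.
E[V | urn 2] = (10+11+12+9+8)/5 = 10.
By the law of total expectation,
E[V] = (1/2)·(4) + (1/2)·(10) = 7.

7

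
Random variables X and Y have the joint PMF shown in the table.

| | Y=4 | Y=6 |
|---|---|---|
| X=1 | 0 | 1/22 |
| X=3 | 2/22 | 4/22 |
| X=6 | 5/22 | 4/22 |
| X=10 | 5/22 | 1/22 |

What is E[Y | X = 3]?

16/3

P(X = 3) = 3/11.
Σ Y·P over the event = 4·(2/22) + 6·(4/22) = 16/11.
E[Y | X = 3] = (16/11) / (3/11) = 16/3.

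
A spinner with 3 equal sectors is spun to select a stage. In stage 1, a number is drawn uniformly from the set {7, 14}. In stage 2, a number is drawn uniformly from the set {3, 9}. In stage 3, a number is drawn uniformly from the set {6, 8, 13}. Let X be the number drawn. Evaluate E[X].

17/2

E[X | stage 1] = (7+14)/2 = 21/2.
E[X | stage 2] = (3+9)/2 = 6.
E[X | stage 3] = (6+8+13)/3 = 9.
E[X] = (1/3)·(21/2) + (1/3)·(6) + (1/3)·(9) = 17/2.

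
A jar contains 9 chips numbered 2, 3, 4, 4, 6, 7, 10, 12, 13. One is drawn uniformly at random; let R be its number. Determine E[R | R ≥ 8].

35/3

P(R ≥ 8) = 1/3.
Σ over the event: 10·1/9 + 12·1/9 + 13·1/9 = 35/9.
E[R | R ≥ 8] = (35/9) / (1/3) = 35/3.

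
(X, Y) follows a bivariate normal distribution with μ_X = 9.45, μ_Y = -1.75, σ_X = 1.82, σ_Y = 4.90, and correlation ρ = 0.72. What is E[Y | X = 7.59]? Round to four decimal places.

For a bivariate normal, E[Y | X=x] = μ_Y + ρ·(σ_Y/σ_X)·(x − μ_X).
E[Y | X=7.59] = -1.75 + (0.72)·(4.90/1.82)·(7.59 − (9.45)) = -1.75 + (1.93846)·(-1.86) = -5.3555.

-5.3555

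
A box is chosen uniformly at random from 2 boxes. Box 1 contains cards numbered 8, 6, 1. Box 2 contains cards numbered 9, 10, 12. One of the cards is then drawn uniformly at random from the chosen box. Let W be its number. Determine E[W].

E[W | box 1] = (8+6+1)/3 = 5.
E[W | box 2] = (9+10+12)/3 = 31/3.
E[W] = (1/2)·(5) + (1/2)·(31/3) = 23/3.

23/3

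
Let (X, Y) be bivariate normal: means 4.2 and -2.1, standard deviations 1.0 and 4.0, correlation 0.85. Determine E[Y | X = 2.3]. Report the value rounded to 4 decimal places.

-8.5600

E[Y | X=x] = μ_Y + ρ(σ_Y/σ_X)(x − μ_X) for jointly normal variables.
E[Y | X=2.3] = -2.1 + (0.85)·(4.0/1.0)·(2.3 − (4.2)) = -2.1 + (3.4)·(-1.9) = -8.5600.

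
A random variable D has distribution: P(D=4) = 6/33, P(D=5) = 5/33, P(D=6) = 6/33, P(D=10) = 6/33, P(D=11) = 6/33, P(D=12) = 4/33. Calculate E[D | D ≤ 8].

P(D ≤ 8) = 17/33.
Σ over the event: 4·2/11 + 5·5/33 + 6·2/11 = 85/33.
E[D | D ≤ 8] = (85/33) / (17/33) = 5.

5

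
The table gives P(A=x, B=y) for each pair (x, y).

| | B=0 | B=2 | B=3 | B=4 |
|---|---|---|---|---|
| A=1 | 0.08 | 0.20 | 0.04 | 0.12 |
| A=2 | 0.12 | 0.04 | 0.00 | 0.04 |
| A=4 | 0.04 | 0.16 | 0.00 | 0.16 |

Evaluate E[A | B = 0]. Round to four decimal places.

2.0000

P(B = 0) = 0.24.
Σ A·P over the event = 1·(0.08) + 2·(0.12) + 4·(0.04) = 0.48.
E[A | B = 0] = (0.48) / (0.24) = 2.0000.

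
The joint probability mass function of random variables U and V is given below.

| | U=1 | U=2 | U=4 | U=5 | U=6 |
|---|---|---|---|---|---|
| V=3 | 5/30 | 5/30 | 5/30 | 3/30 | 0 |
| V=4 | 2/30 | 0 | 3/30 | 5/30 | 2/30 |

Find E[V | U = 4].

P(U = 4) = 4/15.
Summing V·P(U=x,V=y) over the conditioning event gives 9/10.
E[V | U = 4] = (9/10) / (4/15) = 27/8.

27/8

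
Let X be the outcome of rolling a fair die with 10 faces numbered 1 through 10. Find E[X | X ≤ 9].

Given X ≤ 9, X is equally likely to be any of {1, 2, 3, 4, 5, 6, 7, 8, 9}.
E[X | X ≤ 9] = (1 + 2 + 3 + 4 + 5 + 6 + 7 + 8 + 9) / 9 = 5.

5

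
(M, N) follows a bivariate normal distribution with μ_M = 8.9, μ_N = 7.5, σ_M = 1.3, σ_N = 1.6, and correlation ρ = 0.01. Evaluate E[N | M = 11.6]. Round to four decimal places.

For a bivariate normal, E[N | M=x] = μ_N + ρ·(σ_N/σ_M)·(x − μ_M).
E[N | M=11.6] = 7.5 + (0.01)·(1.6/1.3)·(11.6 − (8.9)) = 7.5 + (0.012308)·(2.7) = 7.5332.

7.5332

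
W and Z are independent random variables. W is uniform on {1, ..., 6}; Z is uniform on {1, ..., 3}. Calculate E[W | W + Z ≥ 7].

16/3

P(W + Z ≥ 7) = 1/3.
Summing W·P(x,y) over outcomes with W + Z ≥ 7 gives 16/9.
E[W | W + Z ≥ 7] = (16/9) / (1/3) = 16/3.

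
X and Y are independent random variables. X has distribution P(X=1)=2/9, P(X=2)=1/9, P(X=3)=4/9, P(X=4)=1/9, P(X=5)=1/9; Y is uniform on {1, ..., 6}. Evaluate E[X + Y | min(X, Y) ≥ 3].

8

P(min(X, Y) ≥ 3) = 4/9.
Summing (X+Y)·P(x,y) over outcomes with min(X, Y) ≥ 3 gives 32/9.
E[X + Y | min(X, Y) ≥ 3] = (32/9) / (4/9) = 8.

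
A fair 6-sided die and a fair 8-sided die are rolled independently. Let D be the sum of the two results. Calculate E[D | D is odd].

8

P(D is odd) = 1/2.
Σ over the event: 3·1/24 + 5·1/12 + 7·1/8 + 9·1/8 + 11·1/12 + 13·1/24 = 4.
E[D | D is odd] = (4) / (1/2) = 8.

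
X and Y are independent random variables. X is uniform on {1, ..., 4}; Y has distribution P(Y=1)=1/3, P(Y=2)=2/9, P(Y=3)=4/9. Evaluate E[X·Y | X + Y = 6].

P(X + Y = 6) = 1/6.
Summing XY·P(x,y) over outcomes with X + Y = 6 gives 13/9.
E[X·Y | X + Y = 6] = (13/9) / (1/6) = 26/3.

26/3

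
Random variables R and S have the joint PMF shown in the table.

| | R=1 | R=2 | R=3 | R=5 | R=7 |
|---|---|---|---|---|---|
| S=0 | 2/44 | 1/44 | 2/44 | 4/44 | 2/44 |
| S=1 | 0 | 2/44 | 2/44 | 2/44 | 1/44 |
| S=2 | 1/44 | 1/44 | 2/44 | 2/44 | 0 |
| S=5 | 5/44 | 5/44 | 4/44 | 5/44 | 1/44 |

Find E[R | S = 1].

27/7

P(S = 1) = 7/44.
Σ R·P over the event = 2·(2/44) + 3·(2/44) + 5·(2/44) + 7·(1/44) = 27/44.
E[R | S = 1] = (27/44) / (7/44) = 27/7.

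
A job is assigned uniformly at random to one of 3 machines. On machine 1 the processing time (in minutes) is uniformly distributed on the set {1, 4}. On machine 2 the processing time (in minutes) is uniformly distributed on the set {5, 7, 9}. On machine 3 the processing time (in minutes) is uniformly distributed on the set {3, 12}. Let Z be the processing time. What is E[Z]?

17/3

E[Z | machine 1] = (1+4)/2 = 5/2.
E[Z | machine 2] = (5+7+9)/3 = 7.
E[Z | machine 3] = (3+12)/2 = 15/2.
By the law of total expectation,
E[Z] = (1/3)·(5/2) + (1/3)·(7) + (1/3)·(15/2) = 17/3.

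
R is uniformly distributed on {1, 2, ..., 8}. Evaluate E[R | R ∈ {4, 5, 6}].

P(R ∈ {4, 5, 6}) = 3/8.
Σ over the event: 4·1/8 + 5·1/8 + 6·1/8 = 15/8.
E[R | R ∈ {4, 5, 6}] = (15/8) / (3/8) = 5.

5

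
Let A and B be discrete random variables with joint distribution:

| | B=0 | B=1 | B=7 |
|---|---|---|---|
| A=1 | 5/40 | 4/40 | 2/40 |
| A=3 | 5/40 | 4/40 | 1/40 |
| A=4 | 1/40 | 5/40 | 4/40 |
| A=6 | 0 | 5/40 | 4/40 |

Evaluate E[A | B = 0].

24/11

P(B = 0) = 11/40.
Summing A·P(A=x,B=y) over the conditioning event gives 3/5.
E[A | B = 0] = (3/5) / (11/40) = 24/11.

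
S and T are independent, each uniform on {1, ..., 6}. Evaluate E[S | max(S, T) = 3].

12/5

Outcomes with max(S, T) = 3: (1,3), (2,3), (3,1), (3,2), (3,3), each with probability 1/36.
E[S | max(S, T) = 3] = (1 + 2 + 3 + 3 + 3) / 5 = 12/5.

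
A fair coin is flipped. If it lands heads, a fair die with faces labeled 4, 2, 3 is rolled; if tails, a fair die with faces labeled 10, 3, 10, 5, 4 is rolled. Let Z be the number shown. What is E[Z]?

47/10

E[Z | heads] = (4+2+3)/3 = 3.
E[Z | tails] = (10+3+10+5+4)/5 = 32/5.
E[Z] = (1/2)·(3) + (1/2)·(32/5) = 47/10.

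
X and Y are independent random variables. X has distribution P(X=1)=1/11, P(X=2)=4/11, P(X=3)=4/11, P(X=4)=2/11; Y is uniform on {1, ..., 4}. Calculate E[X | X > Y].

28/9

P(X > Y) = 9/22.
Summing X·P(x,y) over outcomes with X > Y gives 14/11.
E[X | X > Y] = (14/11) / (9/22) = 28/9.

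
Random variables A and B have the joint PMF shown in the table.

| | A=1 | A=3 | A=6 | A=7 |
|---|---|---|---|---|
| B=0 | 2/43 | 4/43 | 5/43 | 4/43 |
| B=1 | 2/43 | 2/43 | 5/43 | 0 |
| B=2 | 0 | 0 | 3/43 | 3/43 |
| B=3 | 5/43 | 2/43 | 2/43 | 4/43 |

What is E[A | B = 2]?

13/2

P(B = 2) = 6/43.
Σ A·P over the event = 6·(3/43) + 7·(3/43) = 39/43.
E[A | B = 2] = (39/43) / (6/43) = 13/2.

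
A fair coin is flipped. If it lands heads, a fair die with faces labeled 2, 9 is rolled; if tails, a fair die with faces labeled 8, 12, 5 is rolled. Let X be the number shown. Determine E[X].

83/12

E[X | heads] = (2+9)/2 = 11/2.
E[X | tails] = (8+12+5)/3 = 25/3.
E[X] = (1/2)·(11/2) + (1/2)·(25/3) = 83/12.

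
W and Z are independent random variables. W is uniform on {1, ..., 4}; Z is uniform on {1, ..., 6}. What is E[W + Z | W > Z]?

5

Outcomes with W > Z: (2,1), (3,1), (3,2), (4,1), (4,2), (4,3), each with probability 1/24.
E[W + Z | W > Z] = (3 + 4 + 5 + 5 + 6 + 7) / 6 = 5.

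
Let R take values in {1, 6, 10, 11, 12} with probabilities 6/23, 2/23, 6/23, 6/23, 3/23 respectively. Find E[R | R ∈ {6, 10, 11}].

69/7

P(R ∈ {6, 10, 11}) = 14/23.
Σ over the event: 6·2/23 + 10·6/23 + 11·6/23 = 6.
E[R | R ∈ {6, 10, 11}] = (6) / (14/23) = 69/7.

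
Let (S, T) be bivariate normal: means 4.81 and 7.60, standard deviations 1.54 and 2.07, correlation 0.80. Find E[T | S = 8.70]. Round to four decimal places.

11.7830

The regression of T on S has slope ρ·σ_T/σ_S and passes through (μ_S, μ_T).
E[T | S=8.70] = 7.60 + (0.80)·(2.07/1.54)·(8.70 − (4.81)) = 7.60 + (1.07532)·(3.89) = 11.7830.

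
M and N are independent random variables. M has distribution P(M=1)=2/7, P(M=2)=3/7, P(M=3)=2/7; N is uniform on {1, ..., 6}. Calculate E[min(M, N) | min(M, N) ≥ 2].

P(min(M, N) ≥ 2) = 25/42.
Summing min(M,N)·P(x,y) over outcomes with min(M, N) ≥ 2 gives 29/21.
E[min(M, N) | min(M, N) ≥ 2] = (29/21) / (25/42) = 58/25.

58/25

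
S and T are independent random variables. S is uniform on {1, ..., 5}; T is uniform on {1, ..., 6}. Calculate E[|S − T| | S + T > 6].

P(S + T > 6) = 1/2.
Summing |S−T|·P(x,y) over outcomes with S + T > 6 gives 29/30.
E[|S − T| | S + T > 6] = (29/30) / (1/2) = 29/15.

29/15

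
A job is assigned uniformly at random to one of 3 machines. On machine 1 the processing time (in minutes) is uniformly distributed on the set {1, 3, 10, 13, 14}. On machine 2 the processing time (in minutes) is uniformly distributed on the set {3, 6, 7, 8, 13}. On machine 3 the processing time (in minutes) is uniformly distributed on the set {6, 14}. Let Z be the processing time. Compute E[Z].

128/15

E[Z | machine 1] = (1+3+10+13+14)/5 = 41/5.
E[Z | machine 2] = (3+6+7+8+13)/5 = 37/5.
E[Z | machine 3] = (6+14)/2 = 10.
By the law of total expectation,
E[Z] = (1/3)·(41/5) + (1/3)·(37/5) + (1/3)·(10) = 128/15.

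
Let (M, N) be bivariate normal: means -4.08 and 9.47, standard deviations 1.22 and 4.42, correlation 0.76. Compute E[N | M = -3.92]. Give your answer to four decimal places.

9.9106

For a bivariate normal, E[N | M=x] = μ_N + ρ·(σ_N/σ_M)·(x − μ_M).
E[N | M=-3.92] = 9.47 + (0.76)·(4.42/1.22)·(-3.92 − (-4.08)) = 9.47 + (2.75344)·(0.16) = 9.9106.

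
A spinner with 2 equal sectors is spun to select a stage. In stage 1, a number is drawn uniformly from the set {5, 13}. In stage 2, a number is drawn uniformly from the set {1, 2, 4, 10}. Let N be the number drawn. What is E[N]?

E[N | stage 1] = (5+13)/2 = 9.
E[N | stage 2] = (1+2+4+10)/4 = 17/4.
E[N] = (1/2)·(9) + (1/2)·(17/4) = 53/8.

53/8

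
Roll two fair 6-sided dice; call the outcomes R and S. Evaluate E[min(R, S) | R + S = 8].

Outcomes with R + S = 8: (2,6), (3,5), (4,4), (5,3), (6,2), each with probability 1/36.
E[min(R, S) | R + S = 8] = (2 + 3 + 4 + 3 + 2) / 5 = 14/5.

14/5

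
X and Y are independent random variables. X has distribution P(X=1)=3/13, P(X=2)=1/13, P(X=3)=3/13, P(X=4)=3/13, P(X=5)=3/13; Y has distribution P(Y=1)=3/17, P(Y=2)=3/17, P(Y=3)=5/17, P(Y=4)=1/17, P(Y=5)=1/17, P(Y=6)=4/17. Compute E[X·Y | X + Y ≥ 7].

P(X + Y ≥ 7) = 110/221.
Summing XY·P(x,y) over outcomes with X + Y ≥ 7 gives 1813/221.
E[X·Y | X + Y ≥ 7] = (1813/221) / (110/221) = 1813/110.

1813/110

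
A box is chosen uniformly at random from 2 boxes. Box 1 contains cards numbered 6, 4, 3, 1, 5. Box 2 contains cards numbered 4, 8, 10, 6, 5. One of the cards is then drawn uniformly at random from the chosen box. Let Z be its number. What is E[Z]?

26/5

E[Z | box 1] = (6+4+3+1+5)/5 = 19/5.
E[Z | box 2] = (4+8+10+6+5)/5 = 33/5.
E[Z] = (1/2)·(19/5) + (1/2)·(33/5) = 26/5.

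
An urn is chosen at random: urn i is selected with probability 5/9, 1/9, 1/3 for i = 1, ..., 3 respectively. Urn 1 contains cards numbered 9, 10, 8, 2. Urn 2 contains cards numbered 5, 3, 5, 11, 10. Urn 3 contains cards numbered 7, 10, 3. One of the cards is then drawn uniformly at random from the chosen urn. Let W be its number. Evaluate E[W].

1261/180

E[W | urn 1] = (9+10+8+2)/4 = 29/4.
E[W | urn 2] = (5+3+5+11+10)/5 = 34/5.
E[W | urn 3] = (7+10+3)/3 = 20/3.
E[W] = (5/9)·(29/4) + (1/9)·(34/5) + (1/3)·(20/3) = 1261/180.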